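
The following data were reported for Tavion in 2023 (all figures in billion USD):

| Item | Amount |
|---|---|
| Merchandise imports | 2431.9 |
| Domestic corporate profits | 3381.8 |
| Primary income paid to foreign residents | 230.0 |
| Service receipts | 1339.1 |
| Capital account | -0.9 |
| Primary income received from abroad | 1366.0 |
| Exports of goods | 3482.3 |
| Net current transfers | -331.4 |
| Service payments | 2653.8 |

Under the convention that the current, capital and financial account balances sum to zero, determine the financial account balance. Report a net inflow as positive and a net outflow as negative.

Goods balance = 3482.3 - 2431.9 = 1050.4
Services balance = 1339.1 - 2653.8 = -1314.7
Trade balance (goods + services) = 1050.4 + (-1314.7) = -264.3
Net primary income = 1366.0 - 230.0 = 1136.0
Net secondary income = -331.4
Current account = -264.3 + 1136.0 + (-331.4) = 540.3
Financial account = -(540.3 + (-0.9)) = -539.4

-539.4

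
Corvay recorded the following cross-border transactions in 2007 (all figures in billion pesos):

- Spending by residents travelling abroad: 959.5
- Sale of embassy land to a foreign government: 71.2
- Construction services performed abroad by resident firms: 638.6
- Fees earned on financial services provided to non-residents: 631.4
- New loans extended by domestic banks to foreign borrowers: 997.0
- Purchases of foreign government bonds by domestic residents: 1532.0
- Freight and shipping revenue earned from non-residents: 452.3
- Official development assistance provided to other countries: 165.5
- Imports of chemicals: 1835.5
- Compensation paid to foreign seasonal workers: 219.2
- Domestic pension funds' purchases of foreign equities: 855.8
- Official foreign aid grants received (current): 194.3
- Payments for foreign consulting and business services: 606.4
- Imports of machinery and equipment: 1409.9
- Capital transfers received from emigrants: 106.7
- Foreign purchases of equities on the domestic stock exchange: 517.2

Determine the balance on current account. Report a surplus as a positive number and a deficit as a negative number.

-3279.4

Goods: -1409.9 - 1835.5 = -3245.4
Services: -959.5 + 638.6 - 606.4 + 631.4 + 452.3 = 156.4
Primary income: -219.2
Secondary income: -165.5 + 194.3 = 28.8
Current account = (-3245.4) + 156.4 + (-219.2) + 28.8 = -3279.4
(Excluded from the current account — capital account: sale of embassy land to a foreign government 71.2, capital transfers received from emigrants 106.7; financial account: new loans extended by domestic banks to foreign borrowers 997.0, purchases of foreign government bonds by domestic residents 1532.0, domestic pension funds' purchases of foreign equities 855.8, foreign purchases of equities on the domestic stock exchange 517.2.)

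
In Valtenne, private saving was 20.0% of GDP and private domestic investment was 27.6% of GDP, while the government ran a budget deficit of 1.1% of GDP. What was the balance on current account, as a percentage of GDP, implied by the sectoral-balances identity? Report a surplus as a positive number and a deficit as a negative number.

-8.7

By the sectoral-balances identity, CA = (S_private - I) + (T - G).
Private balance = 20.0 - 27.6 = -7.6
Government balance (T - G) = -1.1
CA = -7.6 + (-1.1) = -8.7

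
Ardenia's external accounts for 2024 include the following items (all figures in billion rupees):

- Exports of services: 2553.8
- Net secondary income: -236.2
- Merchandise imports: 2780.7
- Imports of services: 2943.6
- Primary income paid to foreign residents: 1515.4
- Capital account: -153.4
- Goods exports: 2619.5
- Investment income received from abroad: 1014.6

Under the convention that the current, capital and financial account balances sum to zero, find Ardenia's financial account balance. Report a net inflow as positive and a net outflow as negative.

Goods balance = 2619.5 - 2780.7 = -161.2
Services balance = 2553.8 - 2943.6 = -389.8
Trade balance (goods + services) = -161.2 + (-389.8) = -551.0
Net primary income = 1014.6 - 1515.4 = -500.8
Net secondary income = -236.2
Current account = -551.0 + (-500.8) + (-236.2) = -1288.0
Financial account = -(-1288.0 + (-153.4)) = 1441.4

1441.4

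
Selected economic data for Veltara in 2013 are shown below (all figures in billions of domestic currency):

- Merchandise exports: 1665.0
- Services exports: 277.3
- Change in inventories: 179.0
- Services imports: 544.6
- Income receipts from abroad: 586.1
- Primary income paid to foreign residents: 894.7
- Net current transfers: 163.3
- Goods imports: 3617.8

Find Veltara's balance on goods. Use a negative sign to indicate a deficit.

-1952.8

Goods balance = 1665.0 - 3617.8 = -1952.8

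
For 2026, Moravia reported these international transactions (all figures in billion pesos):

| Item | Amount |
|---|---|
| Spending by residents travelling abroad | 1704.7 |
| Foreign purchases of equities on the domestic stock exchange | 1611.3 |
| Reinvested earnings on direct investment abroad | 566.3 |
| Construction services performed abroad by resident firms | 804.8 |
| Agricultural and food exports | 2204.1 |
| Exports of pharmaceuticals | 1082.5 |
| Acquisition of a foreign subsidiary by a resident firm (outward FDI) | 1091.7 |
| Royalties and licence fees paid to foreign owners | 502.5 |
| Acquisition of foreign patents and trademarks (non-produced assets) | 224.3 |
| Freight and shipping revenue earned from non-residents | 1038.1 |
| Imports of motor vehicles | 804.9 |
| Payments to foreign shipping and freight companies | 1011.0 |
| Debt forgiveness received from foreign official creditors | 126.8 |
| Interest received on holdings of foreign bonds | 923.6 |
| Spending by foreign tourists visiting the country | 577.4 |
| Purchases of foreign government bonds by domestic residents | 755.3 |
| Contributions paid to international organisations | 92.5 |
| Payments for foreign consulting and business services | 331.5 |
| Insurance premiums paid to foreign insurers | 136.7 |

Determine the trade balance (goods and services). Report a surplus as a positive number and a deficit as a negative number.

Goods: 1082.5 - 804.9 + 2204.1 = 2481.7
Services: 577.4 + 1038.1 - 331.5 - 1011.0 - 1704.7 + 804.8 - 136.7 - 502.5 = -1266.1
Trade balance = 2481.7 + (-1266.1) = 1215.6
(Excluded from the trade balance — financial account: foreign purchases of equities on the domestic stock exchange 1611.3, acquisition of a foreign subsidiary by a resident firm (outward FDI) 1091.7, purchases of foreign government bonds by domestic residents 755.3; primary income: reinvested earnings on direct investment abroad 566.3, interest received on holdings of foreign bonds 923.6; capital account: acquisition of foreign patents and trademarks (non-produced assets) 224.3, debt forgiveness received from foreign official creditors 126.8; secondary income: contributions paid to international organisations 92.5.)

1215.6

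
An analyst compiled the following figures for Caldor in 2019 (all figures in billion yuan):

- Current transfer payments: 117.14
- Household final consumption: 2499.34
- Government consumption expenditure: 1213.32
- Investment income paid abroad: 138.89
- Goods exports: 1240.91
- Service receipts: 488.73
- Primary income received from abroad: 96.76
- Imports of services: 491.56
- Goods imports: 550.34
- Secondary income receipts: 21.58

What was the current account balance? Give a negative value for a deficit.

Goods balance = 1240.91 - 550.34 = 690.57
Services balance = 488.73 - 491.56 = -2.83
Trade balance (goods + services) = 690.57 + (-2.83) = 687.74
Net primary income = 96.76 - 138.89 = -42.13
Net secondary income = 21.58 - 117.14 = -95.56
Current account = 687.74 + (-42.13) + (-95.56) = 550.05

550.05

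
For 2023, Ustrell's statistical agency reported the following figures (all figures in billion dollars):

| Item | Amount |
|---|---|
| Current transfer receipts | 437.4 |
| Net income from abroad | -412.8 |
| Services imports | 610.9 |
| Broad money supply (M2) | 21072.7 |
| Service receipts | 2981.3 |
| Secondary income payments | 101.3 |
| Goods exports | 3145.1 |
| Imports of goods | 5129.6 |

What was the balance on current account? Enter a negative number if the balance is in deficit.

309.2

Goods balance = 3145.1 - 5129.6 = -1984.5
Services balance = 2981.3 - 610.9 = 2370.4
Trade balance (goods + services) = -1984.5 + 2370.4 = 385.9
Net primary income = -412.8
Net secondary income = 437.4 - 101.3 = 336.1
Current account = 385.9 + (-412.8) + 336.1 = 309.2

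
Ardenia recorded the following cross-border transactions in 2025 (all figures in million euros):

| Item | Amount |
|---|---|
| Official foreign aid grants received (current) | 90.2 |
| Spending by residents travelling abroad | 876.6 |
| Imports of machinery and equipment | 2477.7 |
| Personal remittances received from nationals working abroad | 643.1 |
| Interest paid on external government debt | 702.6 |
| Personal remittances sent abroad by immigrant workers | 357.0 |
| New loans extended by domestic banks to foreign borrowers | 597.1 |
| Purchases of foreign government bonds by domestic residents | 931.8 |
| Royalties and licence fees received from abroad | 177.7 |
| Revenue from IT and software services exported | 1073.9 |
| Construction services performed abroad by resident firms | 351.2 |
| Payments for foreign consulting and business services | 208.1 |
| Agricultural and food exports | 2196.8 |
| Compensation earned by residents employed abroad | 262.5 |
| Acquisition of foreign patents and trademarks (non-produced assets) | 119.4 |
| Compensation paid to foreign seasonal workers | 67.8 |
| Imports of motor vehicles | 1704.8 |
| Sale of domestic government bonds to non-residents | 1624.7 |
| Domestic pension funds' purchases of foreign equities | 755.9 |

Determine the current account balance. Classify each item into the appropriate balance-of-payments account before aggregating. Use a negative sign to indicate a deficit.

-1599.2

Goods: -2477.7 + 2196.8 - 1704.8 = -1985.7
Services: -876.6 + 177.7 + 351.2 - 208.1 + 1073.9 = 518.1
Primary income: 262.5 - 67.8 - 702.6 = -507.9
Secondary income: 90.2 + 643.1 - 357.0 = 376.3
Current account = (-1985.7) + 518.1 + (-507.9) + 376.3 = -1599.2
(Excluded from the current account — financial account: new loans extended by domestic banks to foreign borrowers 597.1, purchases of foreign government bonds by domestic residents 931.8, sale of domestic government bonds to non-residents 1624.7, domestic pension funds' purchases of foreign equities 755.9; capital account: acquisition of foreign patents and trademarks (non-produced assets) 119.4.)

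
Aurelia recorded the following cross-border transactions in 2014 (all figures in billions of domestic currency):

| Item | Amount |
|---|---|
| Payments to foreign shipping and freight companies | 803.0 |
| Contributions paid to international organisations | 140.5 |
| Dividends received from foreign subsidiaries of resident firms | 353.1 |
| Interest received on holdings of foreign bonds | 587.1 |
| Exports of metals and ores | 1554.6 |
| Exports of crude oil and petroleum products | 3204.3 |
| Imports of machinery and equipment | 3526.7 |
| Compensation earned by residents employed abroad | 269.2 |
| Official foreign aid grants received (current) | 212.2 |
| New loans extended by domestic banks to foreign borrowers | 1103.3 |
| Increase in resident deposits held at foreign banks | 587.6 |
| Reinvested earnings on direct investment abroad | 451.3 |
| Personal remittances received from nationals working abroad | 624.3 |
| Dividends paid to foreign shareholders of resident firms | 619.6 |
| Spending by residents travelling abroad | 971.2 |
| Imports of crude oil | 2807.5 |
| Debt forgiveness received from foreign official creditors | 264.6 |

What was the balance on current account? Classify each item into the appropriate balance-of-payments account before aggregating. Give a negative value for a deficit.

-1612.4

Goods: -3526.7 + 3204.3 + 1554.6 - 2807.5 = -1575.3
Services: -971.2 - 803.0 = -1774.2
Primary income: 269.2 + 451.3 + 587.1 + 353.1 - 619.6 = 1041.1
Secondary income: 624.3 + 212.2 - 140.5 = 696.0
Current account = (-1575.3) + (-1774.2) + 1041.1 + 696.0 = -1612.4
(Excluded from the current account — financial account: new loans extended by domestic banks to foreign borrowers 1103.3, increase in resident deposits held at foreign banks 587.6; capital account: debt forgiveness received from foreign official creditors 264.6.)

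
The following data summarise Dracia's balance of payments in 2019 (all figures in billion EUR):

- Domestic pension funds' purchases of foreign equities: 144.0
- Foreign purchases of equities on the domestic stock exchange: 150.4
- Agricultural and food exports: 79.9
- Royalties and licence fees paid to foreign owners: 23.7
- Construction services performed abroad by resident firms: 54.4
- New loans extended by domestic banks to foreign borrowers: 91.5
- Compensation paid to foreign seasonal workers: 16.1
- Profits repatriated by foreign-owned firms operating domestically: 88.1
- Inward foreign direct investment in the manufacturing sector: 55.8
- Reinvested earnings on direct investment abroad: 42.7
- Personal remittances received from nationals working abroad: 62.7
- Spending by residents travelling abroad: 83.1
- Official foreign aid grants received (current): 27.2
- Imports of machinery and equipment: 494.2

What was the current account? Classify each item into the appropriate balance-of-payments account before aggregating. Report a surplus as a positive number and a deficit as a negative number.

-438.3

Goods: -494.2 + 79.9 = -414.3
Services: -23.7 - 83.1 + 54.4 = -52.4
Primary income: 42.7 - 16.1 - 88.1 = -61.5
Secondary income: 62.7 + 27.2 = 89.9
Current account = (-414.3) + (-52.4) + (-61.5) + 89.9 = -438.3
(Excluded from the current account — financial account: domestic pension funds' purchases of foreign equities 144.0, foreign purchases of equities on the domestic stock exchange 150.4, new loans extended by domestic banks to foreign borrowers 91.5, inward foreign direct investment in the manufacturing sector 55.8.)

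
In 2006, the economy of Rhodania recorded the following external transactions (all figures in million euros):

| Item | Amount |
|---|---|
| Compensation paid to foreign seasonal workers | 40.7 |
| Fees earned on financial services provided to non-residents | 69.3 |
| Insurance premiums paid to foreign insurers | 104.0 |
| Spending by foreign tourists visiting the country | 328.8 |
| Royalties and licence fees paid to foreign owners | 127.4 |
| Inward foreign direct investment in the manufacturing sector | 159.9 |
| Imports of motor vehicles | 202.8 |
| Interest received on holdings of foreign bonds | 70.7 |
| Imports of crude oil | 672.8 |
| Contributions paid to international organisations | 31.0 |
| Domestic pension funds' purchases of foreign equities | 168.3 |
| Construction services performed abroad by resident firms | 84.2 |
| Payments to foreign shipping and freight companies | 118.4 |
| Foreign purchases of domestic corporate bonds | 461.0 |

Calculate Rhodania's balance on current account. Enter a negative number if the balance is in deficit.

-744.1

Goods: -202.8 - 672.8 = -875.6
Services: -127.4 - 104.0 - 118.4 + 328.8 + 69.3 + 84.2 = 132.5
Primary income: -40.7 + 70.7 = 30.0
Secondary income: -31.0
Current account = (-875.6) + 132.5 + 30.0 + (-31.0) = -744.1
(Excluded from the current account — financial account: inward foreign direct investment in the manufacturing sector 159.9, domestic pension funds' purchases of foreign equities 168.3, foreign purchases of domestic corporate bonds 461.0.)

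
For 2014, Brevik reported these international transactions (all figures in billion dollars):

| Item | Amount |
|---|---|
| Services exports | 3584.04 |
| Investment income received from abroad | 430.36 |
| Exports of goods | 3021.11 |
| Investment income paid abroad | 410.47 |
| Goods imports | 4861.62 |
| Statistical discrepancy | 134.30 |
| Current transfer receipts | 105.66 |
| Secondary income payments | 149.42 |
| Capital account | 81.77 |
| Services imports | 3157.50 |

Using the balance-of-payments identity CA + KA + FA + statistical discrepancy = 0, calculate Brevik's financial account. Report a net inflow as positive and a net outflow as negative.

1221.77

Goods balance = 3021.11 - 4861.62 = -1840.51
Services balance = 3584.04 - 3157.50 = 426.54
Trade balance (goods + services) = -1840.51 + 426.54 = -1413.97
Net primary income = 430.36 - 410.47 = 19.89
Net secondary income = 105.66 - 149.42 = -43.76
Current account = -1413.97 + 19.89 + (-43.76) = -1437.84
Financial account = -(-1437.84 + 81.77 + 134.30) = 1221.77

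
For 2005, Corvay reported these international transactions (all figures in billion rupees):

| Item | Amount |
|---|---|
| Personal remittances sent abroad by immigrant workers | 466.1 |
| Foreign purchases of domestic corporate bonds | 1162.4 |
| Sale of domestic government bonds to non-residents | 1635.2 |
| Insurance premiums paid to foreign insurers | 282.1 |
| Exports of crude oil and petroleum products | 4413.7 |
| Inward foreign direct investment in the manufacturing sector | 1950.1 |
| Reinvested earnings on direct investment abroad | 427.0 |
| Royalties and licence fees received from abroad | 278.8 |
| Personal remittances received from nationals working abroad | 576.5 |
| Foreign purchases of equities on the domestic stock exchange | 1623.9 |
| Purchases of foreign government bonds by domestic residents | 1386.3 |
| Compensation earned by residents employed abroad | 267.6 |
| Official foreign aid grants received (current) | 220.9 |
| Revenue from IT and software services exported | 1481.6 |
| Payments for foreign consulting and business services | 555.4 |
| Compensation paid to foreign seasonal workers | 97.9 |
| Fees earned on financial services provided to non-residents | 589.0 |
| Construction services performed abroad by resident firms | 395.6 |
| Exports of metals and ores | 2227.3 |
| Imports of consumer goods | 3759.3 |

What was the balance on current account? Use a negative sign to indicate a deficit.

Goods: 4413.7 - 3759.3 + 2227.3 = 2881.7
Services: -555.4 - 282.1 + 589.0 + 278.8 + 1481.6 + 395.6 = 1907.5
Primary income: -97.9 + 427.0 + 267.6 = 596.7
Secondary income: 220.9 - 466.1 + 576.5 = 331.3
Current account = 2881.7 + 1907.5 + 596.7 + 331.3 = 5717.2
(Excluded from the current account — financial account: foreign purchases of domestic corporate bonds 1162.4, sale of domestic government bonds to non-residents 1635.2, inward foreign direct investment in the manufacturing sector 1950.1, foreign purchases of equities on the domestic stock exchange 1623.9, purchases of foreign government bonds by domestic residents 1386.3.)

5717.2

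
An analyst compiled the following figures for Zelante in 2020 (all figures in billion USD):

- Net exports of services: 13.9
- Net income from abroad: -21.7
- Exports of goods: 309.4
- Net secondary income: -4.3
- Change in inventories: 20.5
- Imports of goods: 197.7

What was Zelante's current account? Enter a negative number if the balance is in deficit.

Goods balance = 309.4 - 197.7 = 111.7
Services balance = 13.9
Trade balance (goods + services) = 111.7 + 13.9 = 125.6
Net primary income = -21.7
Net secondary income = -4.3
Current account = 125.6 + (-21.7) + (-4.3) = 99.6

99.6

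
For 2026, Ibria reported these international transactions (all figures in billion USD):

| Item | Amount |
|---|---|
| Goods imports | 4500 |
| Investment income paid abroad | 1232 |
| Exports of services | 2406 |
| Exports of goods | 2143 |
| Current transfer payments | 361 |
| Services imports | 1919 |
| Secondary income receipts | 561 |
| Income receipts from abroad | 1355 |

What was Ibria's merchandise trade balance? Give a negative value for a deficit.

-2357

Goods balance = 2143 - 4500 = -2357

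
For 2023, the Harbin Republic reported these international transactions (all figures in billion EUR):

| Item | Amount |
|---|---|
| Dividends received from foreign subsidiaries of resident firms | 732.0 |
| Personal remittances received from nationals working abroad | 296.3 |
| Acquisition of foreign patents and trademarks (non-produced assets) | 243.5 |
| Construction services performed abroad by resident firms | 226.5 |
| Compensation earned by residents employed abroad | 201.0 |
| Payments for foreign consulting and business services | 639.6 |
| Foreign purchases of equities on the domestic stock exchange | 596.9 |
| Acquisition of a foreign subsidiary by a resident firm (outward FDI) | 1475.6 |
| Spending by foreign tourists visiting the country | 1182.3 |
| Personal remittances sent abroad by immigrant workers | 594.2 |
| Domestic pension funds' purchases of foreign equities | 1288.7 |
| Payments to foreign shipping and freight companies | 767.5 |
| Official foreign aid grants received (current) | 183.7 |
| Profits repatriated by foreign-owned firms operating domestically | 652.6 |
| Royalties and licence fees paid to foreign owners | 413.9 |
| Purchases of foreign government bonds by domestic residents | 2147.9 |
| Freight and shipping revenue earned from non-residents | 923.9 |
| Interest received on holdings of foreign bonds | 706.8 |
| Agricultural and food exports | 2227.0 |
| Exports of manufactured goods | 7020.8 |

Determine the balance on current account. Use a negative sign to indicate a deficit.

10632.5

Goods: 7020.8 + 2227.0 = 9247.8
Services: -767.5 - 413.9 - 639.6 + 923.9 + 1182.3 + 226.5 = 511.7
Primary income: 706.8 + 732.0 - 652.6 + 201.0 = 987.2
Secondary income: -594.2 + 296.3 + 183.7 = -114.2
Current account = 9247.8 + 511.7 + 987.2 + (-114.2) = 10632.5
(Excluded from the current account — capital account: acquisition of foreign patents and trademarks (non-produced assets) 243.5; financial account: foreign purchases of equities on the domestic stock exchange 596.9, acquisition of a foreign subsidiary by a resident firm (outward FDI) 1475.6, domestic pension funds' purchases of foreign equities 1288.7, purchases of foreign government bonds by domestic residents 2147.9.)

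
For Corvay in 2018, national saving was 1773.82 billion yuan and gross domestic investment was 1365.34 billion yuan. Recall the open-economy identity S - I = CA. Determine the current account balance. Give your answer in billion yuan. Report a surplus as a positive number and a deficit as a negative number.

408.48

S - I = CA (net lending to the rest of the world).
CA = S - I = 1773.82 - 1365.34 = 408.48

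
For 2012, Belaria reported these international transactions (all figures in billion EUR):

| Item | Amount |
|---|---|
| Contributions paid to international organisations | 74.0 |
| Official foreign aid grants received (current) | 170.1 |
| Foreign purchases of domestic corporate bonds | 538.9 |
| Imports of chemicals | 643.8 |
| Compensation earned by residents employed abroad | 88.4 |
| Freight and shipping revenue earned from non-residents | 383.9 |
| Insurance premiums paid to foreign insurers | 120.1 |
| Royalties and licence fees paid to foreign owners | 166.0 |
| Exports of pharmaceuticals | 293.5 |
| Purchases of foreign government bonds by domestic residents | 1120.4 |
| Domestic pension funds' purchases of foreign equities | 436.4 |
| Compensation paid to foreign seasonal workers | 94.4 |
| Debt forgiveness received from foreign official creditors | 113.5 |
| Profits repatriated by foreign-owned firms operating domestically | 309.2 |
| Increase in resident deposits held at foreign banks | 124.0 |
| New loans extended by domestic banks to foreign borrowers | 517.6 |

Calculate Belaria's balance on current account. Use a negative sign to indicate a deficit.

Goods: -643.8 + 293.5 = -350.3
Services: 383.9 - 166.0 - 120.1 = 97.8
Primary income: -94.4 + 88.4 - 309.2 = -315.2
Secondary income: 170.1 - 74.0 = 96.1
Current account = (-350.3) + 97.8 + (-315.2) + 96.1 = -471.6
(Excluded from the current account — financial account: foreign purchases of domestic corporate bonds 538.9, purchases of foreign government bonds by domestic residents 1120.4, domestic pension funds' purchases of foreign equities 436.4, increase in resident deposits held at foreign banks 124.0, new loans extended by domestic banks to foreign borrowers 517.6; capital account: debt forgiveness received from foreign official creditors 113.5.)

-471.6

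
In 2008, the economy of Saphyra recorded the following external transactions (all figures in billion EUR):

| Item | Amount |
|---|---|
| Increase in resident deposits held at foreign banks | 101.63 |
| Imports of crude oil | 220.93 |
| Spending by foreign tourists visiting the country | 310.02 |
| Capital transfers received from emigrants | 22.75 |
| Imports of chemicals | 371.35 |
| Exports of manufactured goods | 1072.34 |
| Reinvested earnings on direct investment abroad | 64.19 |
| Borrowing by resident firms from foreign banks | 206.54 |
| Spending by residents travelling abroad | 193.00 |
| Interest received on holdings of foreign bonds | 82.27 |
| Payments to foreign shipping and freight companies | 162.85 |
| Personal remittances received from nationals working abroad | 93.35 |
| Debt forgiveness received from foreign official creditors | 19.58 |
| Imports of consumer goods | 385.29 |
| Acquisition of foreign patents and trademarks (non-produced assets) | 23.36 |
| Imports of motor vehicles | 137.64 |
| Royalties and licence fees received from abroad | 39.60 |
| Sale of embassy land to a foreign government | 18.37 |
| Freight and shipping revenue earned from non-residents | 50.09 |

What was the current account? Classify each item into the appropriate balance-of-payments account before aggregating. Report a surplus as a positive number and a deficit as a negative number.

240.80

Goods: 1072.34 - 220.93 - 385.29 - 137.64 - 371.35 = -42.87
Services: 39.60 - 162.85 - 193.00 + 310.02 + 50.09 = 43.86
Primary income: 64.19 + 82.27 = 146.46
Secondary income: 93.35
Current account = (-42.87) + 43.86 + 146.46 + 93.35 = 240.80
(Excluded from the current account — financial account: increase in resident deposits held at foreign banks 101.63, borrowing by resident firms from foreign banks 206.54; capital account: capital transfers received from emigrants 22.75, debt forgiveness received from foreign official creditors 19.58, acquisition of foreign patents and trademarks (non-produced assets) 23.36, sale of embassy land to a foreign government 18.37.)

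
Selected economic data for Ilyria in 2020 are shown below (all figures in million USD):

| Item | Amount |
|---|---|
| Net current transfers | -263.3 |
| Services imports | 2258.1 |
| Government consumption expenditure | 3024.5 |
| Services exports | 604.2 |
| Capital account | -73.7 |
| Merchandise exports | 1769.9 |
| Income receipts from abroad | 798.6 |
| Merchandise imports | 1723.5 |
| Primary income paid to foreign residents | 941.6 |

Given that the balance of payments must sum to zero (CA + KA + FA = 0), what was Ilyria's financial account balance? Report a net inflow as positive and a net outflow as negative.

Goods balance = 1769.9 - 1723.5 = 46.4
Services balance = 604.2 - 2258.1 = -1653.9
Trade balance (goods + services) = 46.4 + (-1653.9) = -1607.5
Net primary income = 798.6 - 941.6 = -143.0
Net secondary income = -263.3
Current account = -1607.5 + (-143.0) + (-263.3) = -2013.8
Financial account = -(-2013.8 + (-73.7)) = 2087.5

2087.5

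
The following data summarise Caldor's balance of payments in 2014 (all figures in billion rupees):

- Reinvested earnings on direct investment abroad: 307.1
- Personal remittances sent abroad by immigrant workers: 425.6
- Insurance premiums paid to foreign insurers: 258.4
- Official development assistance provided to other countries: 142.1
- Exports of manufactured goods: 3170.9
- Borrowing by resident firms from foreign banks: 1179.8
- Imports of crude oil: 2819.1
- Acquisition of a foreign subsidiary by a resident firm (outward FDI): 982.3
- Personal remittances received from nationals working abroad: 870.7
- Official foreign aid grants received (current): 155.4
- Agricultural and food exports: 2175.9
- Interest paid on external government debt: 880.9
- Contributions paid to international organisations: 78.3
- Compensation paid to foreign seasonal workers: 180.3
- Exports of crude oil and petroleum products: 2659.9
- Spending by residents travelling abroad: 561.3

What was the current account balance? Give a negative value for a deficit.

Goods: -2819.1 + 2175.9 + 3170.9 + 2659.9 = 5187.6
Services: -561.3 - 258.4 = -819.7
Primary income: -180.3 + 307.1 - 880.9 = -754.1
Secondary income: -78.3 - 142.1 + 155.4 - 425.6 + 870.7 = 380.1
Current account = 5187.6 + (-819.7) + (-754.1) + 380.1 = 3993.9
(Excluded from the current account — financial account: borrowing by resident firms from foreign banks 1179.8, acquisition of a foreign subsidiary by a resident firm (outward FDI) 982.3.)

3993.9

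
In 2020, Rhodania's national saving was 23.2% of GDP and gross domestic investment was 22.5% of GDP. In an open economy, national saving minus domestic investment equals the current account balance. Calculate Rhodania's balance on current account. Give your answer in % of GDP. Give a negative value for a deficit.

CA = S - I = 23.2 - 22.5 = 0.7

0.7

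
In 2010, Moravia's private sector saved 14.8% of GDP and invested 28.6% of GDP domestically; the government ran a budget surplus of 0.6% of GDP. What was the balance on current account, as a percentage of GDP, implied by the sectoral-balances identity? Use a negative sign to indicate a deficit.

By the sectoral-balances identity, CA = (S_private - I) + (T - G).
Private balance = 14.8 - 28.6 = -13.8
Government balance (T - G) = 0.6
CA = -13.8 + 0.6 = -13.2

-13.2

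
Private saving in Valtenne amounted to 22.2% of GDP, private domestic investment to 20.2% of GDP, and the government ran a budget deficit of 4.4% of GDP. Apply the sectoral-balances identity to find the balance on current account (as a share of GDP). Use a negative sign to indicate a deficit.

-2.4

By the sectoral-balances identity, CA = (S_private - I) + (T - G).
Private balance = 22.2 - 20.2 = 2.0
Government balance (T - G) = -4.4
CA = 2.0 + (-4.4) = -2.4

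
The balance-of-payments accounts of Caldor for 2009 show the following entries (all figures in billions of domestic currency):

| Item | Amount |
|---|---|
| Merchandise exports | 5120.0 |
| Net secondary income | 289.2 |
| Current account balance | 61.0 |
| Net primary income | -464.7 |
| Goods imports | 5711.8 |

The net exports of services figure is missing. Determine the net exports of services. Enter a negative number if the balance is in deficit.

828.3

Current account = goods balance + services balance + net primary income + net secondary income
Sum of the known components = -767.3
Net exports of services = CA - (known components) = 61.0 - (-767.3) = 828.3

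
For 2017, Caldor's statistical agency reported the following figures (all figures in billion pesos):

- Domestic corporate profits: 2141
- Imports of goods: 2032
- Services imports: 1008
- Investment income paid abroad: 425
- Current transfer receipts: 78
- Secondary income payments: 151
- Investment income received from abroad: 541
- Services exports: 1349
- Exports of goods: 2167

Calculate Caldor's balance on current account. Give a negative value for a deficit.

519

Goods balance = 2167 - 2032 = 135
Services balance = 1349 - 1008 = 341
Trade balance (goods + services) = 135 + 341 = 476
Net primary income = 541 - 425 = 116
Net secondary income = 78 - 151 = -73
Current account = 476 + 116 + (-73) = 519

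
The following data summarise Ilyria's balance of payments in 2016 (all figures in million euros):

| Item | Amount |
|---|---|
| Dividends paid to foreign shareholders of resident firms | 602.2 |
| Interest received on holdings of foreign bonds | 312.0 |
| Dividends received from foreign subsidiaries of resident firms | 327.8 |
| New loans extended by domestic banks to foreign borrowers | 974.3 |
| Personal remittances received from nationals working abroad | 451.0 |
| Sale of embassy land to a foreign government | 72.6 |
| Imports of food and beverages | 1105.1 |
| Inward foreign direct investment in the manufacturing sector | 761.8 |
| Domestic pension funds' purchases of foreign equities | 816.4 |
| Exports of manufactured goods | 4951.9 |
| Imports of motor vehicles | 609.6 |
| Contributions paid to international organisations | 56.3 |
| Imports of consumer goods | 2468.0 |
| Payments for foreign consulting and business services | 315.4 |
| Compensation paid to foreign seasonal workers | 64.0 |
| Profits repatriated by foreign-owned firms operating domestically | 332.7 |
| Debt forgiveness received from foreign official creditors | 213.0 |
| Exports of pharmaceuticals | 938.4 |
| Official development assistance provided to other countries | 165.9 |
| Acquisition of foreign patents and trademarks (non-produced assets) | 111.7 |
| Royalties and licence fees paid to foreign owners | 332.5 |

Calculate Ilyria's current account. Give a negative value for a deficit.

929.4

Goods: -1105.1 + 938.4 - 2468.0 + 4951.9 - 609.6 = 1707.6
Services: -315.4 - 332.5 = -647.9
Primary income: -602.2 + 312.0 + 327.8 - 332.7 - 64.0 = -359.1
Secondary income: -56.3 - 165.9 + 451.0 = 228.8
Current account = 1707.6 + (-647.9) + (-359.1) + 228.8 = 929.4
(Excluded from the current account — financial account: new loans extended by domestic banks to foreign borrowers 974.3, inward foreign direct investment in the manufacturing sector 761.8, domestic pension funds' purchases of foreign equities 816.4; capital account: sale of embassy land to a foreign government 72.6, debt forgiveness received from foreign official creditors 213.0, acquisition of foreign patents and trademarks (non-produced assets) 111.7.)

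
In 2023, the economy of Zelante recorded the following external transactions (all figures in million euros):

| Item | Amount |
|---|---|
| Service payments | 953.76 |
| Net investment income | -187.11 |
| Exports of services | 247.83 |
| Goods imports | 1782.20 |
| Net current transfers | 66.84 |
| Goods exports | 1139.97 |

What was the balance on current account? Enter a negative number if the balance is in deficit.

-1468.43

Goods balance = 1139.97 - 1782.20 = -642.23
Services balance = 247.83 - 953.76 = -705.93
Trade balance (goods + services) = -642.23 + (-705.93) = -1348.16
Net primary income = -187.11
Net secondary income = 66.84
Current account = -1348.16 + (-187.11) + 66.84 = -1468.43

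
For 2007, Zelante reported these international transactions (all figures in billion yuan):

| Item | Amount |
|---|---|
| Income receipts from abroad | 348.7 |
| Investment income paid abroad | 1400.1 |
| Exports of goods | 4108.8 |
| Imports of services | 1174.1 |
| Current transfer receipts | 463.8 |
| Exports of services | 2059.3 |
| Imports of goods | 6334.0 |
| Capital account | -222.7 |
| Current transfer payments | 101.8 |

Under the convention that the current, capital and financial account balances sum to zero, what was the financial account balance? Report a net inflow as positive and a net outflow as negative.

Goods balance = 4108.8 - 6334.0 = -2225.2
Services balance = 2059.3 - 1174.1 = 885.2
Trade balance (goods + services) = -2225.2 + 885.2 = -1340.0
Net primary income = 348.7 - 1400.1 = -1051.4
Net secondary income = 463.8 - 101.8 = 362.0
Current account = -1340.0 + (-1051.4) + 362.0 = -2029.4
Financial account = -(-2029.4 + (-222.7)) = 2252.1

2252.1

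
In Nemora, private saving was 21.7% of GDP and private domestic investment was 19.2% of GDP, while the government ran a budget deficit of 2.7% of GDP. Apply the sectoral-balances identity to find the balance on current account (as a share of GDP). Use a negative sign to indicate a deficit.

By the sectoral-balances identity, CA = (S_private - I) + (T - G).
Private balance = 21.7 - 19.2 = 2.5
Government balance (T - G) = -2.7
CA = 2.5 + (-2.7) = -0.2

-0.2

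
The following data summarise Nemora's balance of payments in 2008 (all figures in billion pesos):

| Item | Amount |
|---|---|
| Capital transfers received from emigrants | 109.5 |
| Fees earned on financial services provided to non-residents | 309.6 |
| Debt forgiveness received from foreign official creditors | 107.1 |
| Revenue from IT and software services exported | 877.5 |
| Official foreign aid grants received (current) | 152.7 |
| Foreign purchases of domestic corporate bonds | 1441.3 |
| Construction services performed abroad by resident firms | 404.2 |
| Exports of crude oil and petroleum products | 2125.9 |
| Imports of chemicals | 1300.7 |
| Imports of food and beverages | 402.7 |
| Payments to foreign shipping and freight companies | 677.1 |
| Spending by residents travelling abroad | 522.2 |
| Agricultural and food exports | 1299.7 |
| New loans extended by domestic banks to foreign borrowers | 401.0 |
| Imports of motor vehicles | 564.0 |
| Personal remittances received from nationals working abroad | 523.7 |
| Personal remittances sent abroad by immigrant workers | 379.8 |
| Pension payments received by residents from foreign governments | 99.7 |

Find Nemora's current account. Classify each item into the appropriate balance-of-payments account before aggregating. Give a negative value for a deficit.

Goods: -1300.7 - 564.0 + 2125.9 - 402.7 + 1299.7 = 1158.2
Services: -677.1 - 522.2 + 877.5 + 404.2 + 309.6 = 392.0
Secondary income: 99.7 - 379.8 + 152.7 + 523.7 = 396.3
Current account = 1158.2 + 392.0 + 396.3 = 1946.5
(Excluded from the current account — capital account: capital transfers received from emigrants 109.5, debt forgiveness received from foreign official creditors 107.1; financial account: foreign purchases of domestic corporate bonds 1441.3, new loans extended by domestic banks to foreign borrowers 401.0.)

1946.5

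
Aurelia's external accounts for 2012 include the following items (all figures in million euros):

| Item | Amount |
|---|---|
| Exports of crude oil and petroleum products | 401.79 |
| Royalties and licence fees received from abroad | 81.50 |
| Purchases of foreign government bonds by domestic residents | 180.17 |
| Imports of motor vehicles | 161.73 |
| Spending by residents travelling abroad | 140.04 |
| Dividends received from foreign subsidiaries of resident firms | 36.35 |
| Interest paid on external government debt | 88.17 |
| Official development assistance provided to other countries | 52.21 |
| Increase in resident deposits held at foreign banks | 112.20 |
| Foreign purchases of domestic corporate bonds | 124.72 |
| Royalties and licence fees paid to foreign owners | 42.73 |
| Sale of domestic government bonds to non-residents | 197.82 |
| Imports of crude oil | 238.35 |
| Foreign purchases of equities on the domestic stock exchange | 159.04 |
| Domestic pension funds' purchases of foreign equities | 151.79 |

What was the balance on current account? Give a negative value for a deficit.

-203.59

Goods: 401.79 - 238.35 - 161.73 = 1.71
Services: -140.04 - 42.73 + 81.50 = -101.27
Primary income: -88.17 + 36.35 = -51.82
Secondary income: -52.21
Current account = 1.71 + (-101.27) + (-51.82) + (-52.21) = -203.59
(Excluded from the current account — financial account: purchases of foreign government bonds by domestic residents 180.17, increase in resident deposits held at foreign banks 112.20, foreign purchases of domestic corporate bonds 124.72, sale of domestic government bonds to non-residents 197.82, foreign purchases of equities on the domestic stock exchange 159.04, domestic pension funds' purchases of foreign equities 151.79.)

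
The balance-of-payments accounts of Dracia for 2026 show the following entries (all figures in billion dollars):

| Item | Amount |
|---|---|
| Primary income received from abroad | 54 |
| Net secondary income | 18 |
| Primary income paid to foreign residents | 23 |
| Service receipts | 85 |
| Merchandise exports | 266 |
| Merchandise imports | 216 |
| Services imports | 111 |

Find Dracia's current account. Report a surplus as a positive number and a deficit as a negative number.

Goods balance = 266 - 216 = 50
Services balance = 85 - 111 = -26
Trade balance (goods + services) = 50 + (-26) = 24
Net primary income = 54 - 23 = 31
Net secondary income = 18
Current account = 24 + 31 + 18 = 73

73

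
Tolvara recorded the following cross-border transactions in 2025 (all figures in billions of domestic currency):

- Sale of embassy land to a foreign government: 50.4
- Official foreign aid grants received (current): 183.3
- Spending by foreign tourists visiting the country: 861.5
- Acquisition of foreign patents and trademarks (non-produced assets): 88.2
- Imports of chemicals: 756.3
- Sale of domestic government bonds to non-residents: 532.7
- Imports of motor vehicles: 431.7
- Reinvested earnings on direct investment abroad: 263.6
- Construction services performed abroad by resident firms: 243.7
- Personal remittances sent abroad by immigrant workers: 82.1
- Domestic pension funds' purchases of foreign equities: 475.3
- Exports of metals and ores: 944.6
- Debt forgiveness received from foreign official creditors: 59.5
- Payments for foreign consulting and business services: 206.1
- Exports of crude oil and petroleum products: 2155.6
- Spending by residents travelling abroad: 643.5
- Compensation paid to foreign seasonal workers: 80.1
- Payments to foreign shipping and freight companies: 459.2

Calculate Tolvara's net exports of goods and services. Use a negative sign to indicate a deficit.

Goods: -756.3 + 944.6 - 431.7 + 2155.6 = 1912.2
Services: -459.2 - 643.5 - 206.1 + 861.5 + 243.7 = -203.6
Trade balance = 1912.2 + (-203.6) = 1708.6
(Excluded from the trade balance — capital account: sale of embassy land to a foreign government 50.4, acquisition of foreign patents and trademarks (non-produced assets) 88.2, debt forgiveness received from foreign official creditors 59.5; secondary income: official foreign aid grants received (current) 183.3, personal remittances sent abroad by immigrant workers 82.1; financial account: sale of domestic government bonds to non-residents 532.7, domestic pension funds' purchases of foreign equities 475.3; primary income: reinvested earnings on direct investment abroad 263.6, compensation paid to foreign seasonal workers 80.1.)

1708.6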